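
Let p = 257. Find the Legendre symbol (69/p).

-1

Reciprocity: 69 ≡ 1 and 257 ≡ 1 (mod 4), so (69/257) = +(257/69).
Reduce top mod 69: now compute (50/69).
Pull out 2: since 69 ≡ 5 (mod 8), (2/69) = -1.
Reciprocity: 25 ≡ 1 and 69 ≡ 1 (mod 4), so (25/69) = +(69/25).
Reduce top mod 25: now compute (19/25).
Reciprocity: 19 ≡ 3 and 25 ≡ 1 (mod 4), so (19/25) = +(25/19).
Reduce top mod 19: now compute (6/19).
Pull out 2: since 19 ≡ 3 (mod 8), (2/19) = -1.
Reciprocity: 3 ≡ 3 and 19 ≡ 3 (mod 4), so (3/19) = −(19/3).
Reduce top mod 3: now compute (1/3).
Reached (1/3) = 1. Collecting the sign flips along the way, the symbol is -1.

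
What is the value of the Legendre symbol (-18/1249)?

1

First reduce: -18 ≡ 1231 (mod 1249).
Reciprocity: 1231 ≡ 3 and 1249 ≡ 1 (mod 4), so (1231/1249) = +(1249/1231).
Reduce top mod 1231: now compute (18/1231).
Pull out 2: since 1231 ≡ 7 (mod 8), (2/1231) = +1.
Reciprocity: 9 ≡ 1 and 1231 ≡ 3 (mod 4), so (9/1231) = +(1231/9).
Reduce top mod 9: now compute (7/9).
Reciprocity: 7 ≡ 3 and 9 ≡ 1 (mod 4), so (7/9) = +(9/7).
Reduce top mod 7: now compute (2/7).
Pull out 2: since 7 ≡ 7 (mod 8), (2/7) = +1.
Reached (1/7) = 1. Collecting the sign flips along the way, the symbol is +1.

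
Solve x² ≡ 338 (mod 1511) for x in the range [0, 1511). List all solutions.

Since 1511 ≡ 3 (mod 4), a square root of 338 is 338^((1511+1)/4) = 338^378 mod 1511.
Repeated squaring: 338^2≡919, 338^4≡1423, 338^8≡189, 338^16≡968, 338^32≡204, 338^64≡819, 338^128≡1388, 338^256≡19 (mod 1511).
338^378 = 338^(256+64+32+16+8+2) ≡ 1468 (mod 1511).
Check: 1468² = 2155024 ≡ 338 (mod 1511). The two roots are 43 and 1468.

43, 1468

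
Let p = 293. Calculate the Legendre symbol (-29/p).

First reduce: -29 ≡ 264 (mod 293).
Pull out 2^3: since 293 ≡ 5 (mod 8), (2/293) = -1, so (2/293)^3 = -1.
Reciprocity: 33 ≡ 1 and 293 ≡ 1 (mod 4), so (33/293) = +(293/33).
Reduce top mod 33: now compute (29/33).
Reciprocity: 29 ≡ 1 and 33 ≡ 1 (mod 4), so (29/33) = +(33/29).
Reduce top mod 29: now compute (4/29).
Pull out 2^2: since 29 ≡ 5 (mod 8), (2/29) = -1, so (2/29)^2 = +1.
Reached (1/29) = 1. Collecting the sign flips along the way, the symbol is -1.

-1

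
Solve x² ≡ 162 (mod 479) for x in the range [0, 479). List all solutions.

233, 246

Since 479 ≡ 3 (mod 4), a square root of 162 is 162^((479+1)/4) = 162^120 mod 479.
Repeated squaring: 162^2≡378, 162^4≡142, 162^8≡46, 162^16≡200, 162^32≡243, 162^64≡132 (mod 479).
162^120 = 162^(64+32+16+8) ≡ 233 (mod 479).
Check: 233² = 54289 ≡ 162 (mod 479). The two roots are 233 and 246.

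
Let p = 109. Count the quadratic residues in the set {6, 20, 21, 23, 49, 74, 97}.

(6/109) = -1 → non-residue.
(20/109) = +1 → QR.
(21/109) = +1 → QR.
(23/109) = -1 → non-residue.
(49/109) = +1 → QR.
(74/109) = +1 → QR.
(97/109) = +1 → QR.
Total quadratic residues among the 7: 5.

5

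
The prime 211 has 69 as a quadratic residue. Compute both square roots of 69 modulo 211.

Since 211 ≡ 3 (mod 4), a square root of 69 is 69^((211+1)/4) = 69^53 mod 211.
Repeated squaring: 69^2≡119, 69^4≡24, 69^8≡154, 69^16≡84, 69^32≡93 (mod 211).
69^53 = 69^(32+16+4+1) ≡ 51 (mod 211).
Check: 51² = 2601 ≡ 69 (mod 211). The two roots are 51 and 160.

51, 160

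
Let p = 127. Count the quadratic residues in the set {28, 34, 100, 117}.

(28/127) = -1 → non-residue.
(34/127) = +1 → QR.
(100/127) = +1 → QR.
(117/127) = +1 → QR.
Total quadratic residues among the 4: 3.

3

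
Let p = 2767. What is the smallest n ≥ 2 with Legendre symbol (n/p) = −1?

3

(2/2767) = +1, so 2 is a residue.
(3/2767) = −1, so 3 is the smallest positive non-residue mod 2767.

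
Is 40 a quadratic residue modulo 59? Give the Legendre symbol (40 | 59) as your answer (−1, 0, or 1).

Pull out 2^3: since 59 ≡ 3 (mod 8), (2/59) = -1, so (2/59)^3 = -1.
Reciprocity: 5 ≡ 1 and 59 ≡ 3 (mod 4), so (5/59) = +(59/5).
Reduce top mod 5: now compute (4/5).
Pull out 2^2: since 5 ≡ 5 (mod 8), (2/5) = -1, so (2/5)^2 = +1.
Reached (1/5) = 1. Collecting the sign flips along the way, the symbol is -1.

-1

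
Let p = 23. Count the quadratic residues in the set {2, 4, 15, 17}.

(2/23) = +1 → QR.
(4/23) = +1 → QR.
(15/23) = -1 → non-residue.
(17/23) = -1 → non-residue.
Total quadratic residues among the 4: 2.

2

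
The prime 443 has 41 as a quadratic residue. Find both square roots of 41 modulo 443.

Since 443 ≡ 3 (mod 4), a square root of 41 is 41^((443+1)/4) = 41^111 mod 443.
Repeated squaring: 41^2≡352, 41^4≡307, 41^8≡333, 41^16≡139, 41^32≡272, 41^64≡3 (mod 443).
41^111 = 41^(64+32+8+4+2+1) ≡ 22 (mod 443).
Check: 22² = 484 ≡ 41 (mod 443). The two roots are 22 and 421.

22, 421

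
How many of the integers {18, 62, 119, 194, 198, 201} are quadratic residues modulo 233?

3

(18/233) = +1 → QR.
(62/233) = +1 → QR.
(119/233) = -1 → non-residue.
(194/233) = -1 → non-residue.
(198/233) = -1 → non-residue.
(201/233) = +1 → QR.
Total quadratic residues among the 6: 3.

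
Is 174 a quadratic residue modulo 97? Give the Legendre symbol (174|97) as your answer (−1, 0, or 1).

-1

First reduce: 174 ≡ 77 (mod 97).
Reciprocity: 77 ≡ 1 and 97 ≡ 1 (mod 4), so (77/97) = +(97/77).
Reduce top mod 77: now compute (20/77).
Pull out 2^2: since 77 ≡ 5 (mod 8), (2/77) = -1, so (2/77)^2 = +1.
Reciprocity: 5 ≡ 1 and 77 ≡ 1 (mod 4), so (5/77) = +(77/5).
Reduce top mod 5: now compute (2/5).
Pull out 2: since 5 ≡ 5 (mod 8), (2/5) = -1.
Reached (1/5) = 1. Collecting the sign flips along the way, the symbol is -1.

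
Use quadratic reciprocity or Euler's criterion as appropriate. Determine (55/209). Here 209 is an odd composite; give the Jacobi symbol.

Reciprocity: 55 ≡ 3 and 209 ≡ 1 (mod 4), so (55/209) = +(209/55).
Reduce top mod 55: now compute (44/55).
Pull out 2^2: since 55 ≡ 7 (mod 8), (2/55) = +1, so (2/55)^2 = +1.
Reciprocity: 11 ≡ 3 and 55 ≡ 3 (mod 4), so (11/55) = −(55/11).
Reduce top mod 11: now compute (0/11).
Top reduces to 0: gcd > 1, so the symbol is 0.

0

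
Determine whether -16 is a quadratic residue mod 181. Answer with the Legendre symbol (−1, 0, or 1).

First reduce: -16 ≡ 165 (mod 181).
Reciprocity: 165 ≡ 1 and 181 ≡ 1 (mod 4), so (165/181) = +(181/165).
Reduce top mod 165: now compute (16/165).
Pull out 2^4: since 165 ≡ 5 (mod 8), (2/165) = -1, so (2/165)^4 = +1.
Reached (1/165) = 1. Collecting the sign flips along the way, the symbol is +1.

1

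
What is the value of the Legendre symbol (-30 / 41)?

First reduce: -30 ≡ 11 (mod 41).
Reciprocity: 11 ≡ 3 and 41 ≡ 1 (mod 4), so (11/41) = +(41/11).
Reduce top mod 11: now compute (8/11).
Pull out 2^3: since 11 ≡ 3 (mod 8), (2/11) = -1, so (2/11)^3 = -1.
Reached (1/11) = 1. Collecting the sign flips along the way, the symbol is -1.

-1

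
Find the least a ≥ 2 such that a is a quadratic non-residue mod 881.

(2/881) = +1, so 2 is a residue.
(3/881) = −1, so 3 is the smallest positive non-residue mod 881.

3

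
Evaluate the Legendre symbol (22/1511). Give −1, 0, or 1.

Pull out 2: since 1511 ≡ 7 (mod 8), (2/1511) = +1.
Reciprocity: 11 ≡ 3 and 1511 ≡ 3 (mod 4), so (11/1511) = −(1511/11).
Reduce top mod 11: now compute (4/11).
Pull out 2^2: since 11 ≡ 3 (mod 8), (2/11) = -1, so (2/11)^2 = +1.
Reached (1/11) = 1. Collecting the sign flips along the way, the symbol is -1.

-1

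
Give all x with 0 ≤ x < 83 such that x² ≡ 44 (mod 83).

Since 83 ≡ 3 (mod 4), a square root of 44 is 44^((83+1)/4) = 44^21 mod 83.
Repeated squaring: 44^2≡27, 44^4≡65, 44^8≡75, 44^16≡64 (mod 83).
44^21 = 44^(16+4+1) ≡ 25 (mod 83).
Check: 25² = 625 ≡ 44 (mod 83). The two roots are 25 and 58.

25, 58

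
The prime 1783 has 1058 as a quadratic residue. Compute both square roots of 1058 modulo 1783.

Since 1783 ≡ 3 (mod 4), a square root of 1058 is 1058^((1783+1)/4) = 1058^446 mod 1783.
Repeated squaring: 1058^2≡1423, 1058^4≡1224, 1058^8≡456, 1058^16≡1108, 1058^32≡960, 1058^64≡1572, 1058^128≡1729, 1058^256≡1133 (mod 1783).
1058^446 = 1058^(256+128+32+16+8+4+2) ≡ 68 (mod 1783).
Check: 68² = 4624 ≡ 1058 (mod 1783). The two roots are 68 and 1715.

68, 1715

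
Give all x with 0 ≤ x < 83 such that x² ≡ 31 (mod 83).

23, 60

Since 83 ≡ 3 (mod 4), a square root of 31 is 31^((83+1)/4) = 31^21 mod 83.
Repeated squaring: 31^2≡48, 31^4≡63, 31^8≡68, 31^16≡59 (mod 83).
31^21 = 31^(16+4+1) ≡ 23 (mod 83).
Check: 23² = 529 ≡ 31 (mod 83). The two roots are 23 and 60.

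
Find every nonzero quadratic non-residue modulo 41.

3 6 7 11 12 13 14 15 17 19 22 24 26 27 28 29 30 34 35 38

Square k = 1,…,20 (k and 41−k give the same square):
1²=1, 2²=4, 3²=9, 4²=16, 5²=25, 6²=36, 7²≡8, 8²≡23, 9²≡40, 10²≡18, 11²≡39, 12²≡21, 13²≡5, 14²≡32, 15²≡20, 16²≡10, 17²≡2, 18²≡37, 19²≡33, 20²≡31 (mod 41).
The residues are {1, 2, 4, 5, 8, 9, 10, 16, 18, 20, 21, 23, 25, 31, 32, 33, 36, 37, 39, 40}; the non-residues are the remaining 20 nonzero classes.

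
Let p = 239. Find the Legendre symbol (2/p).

1

Pull out 2: since 239 ≡ 7 (mod 8), (2/239) = +1.
Reached (1/239) = 1. Collecting the sign flips along the way, the symbol is +1.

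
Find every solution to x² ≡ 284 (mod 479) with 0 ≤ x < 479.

206, 273

Since 479 ≡ 3 (mod 4), a square root of 284 is 284^((479+1)/4) = 284^120 mod 479.
Repeated squaring: 284^2≡184, 284^4≡326, 284^8≡417, 284^16≡12, 284^32≡144, 284^64≡139 (mod 479).
284^120 = 284^(64+32+16+8) ≡ 206 (mod 479).
Check: 206² = 42436 ≡ 284 (mod 479). The two roots are 206 and 273.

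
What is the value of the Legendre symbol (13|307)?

-1

Euler's criterion: (13/307) ≡ 13^153 (mod 307).
13^2 ≡ 169 (mod 307)
13^4 ≡ 10 (mod 307)
13^8 ≡ 100 (mod 307)
13^16 ≡ 176 (mod 307)
13^32 ≡ 276 (mod 307)
13^64 ≡ 40 (mod 307)
13^128 ≡ 65 (mod 307)
13^153 = 13^(128+16+8+1) ≡ 306 (mod 307).
Result is 306 ≡ −1, so (13/307) = −1.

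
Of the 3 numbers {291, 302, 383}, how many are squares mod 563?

2

(291/563) = -1 → non-residue.
(302/563) = +1 → QR.
(383/563) = +1 → QR.
Total quadratic residues among the 3: 2.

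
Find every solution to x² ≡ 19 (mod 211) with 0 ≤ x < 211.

Since 211 ≡ 3 (mod 4), a square root of 19 is 19^((211+1)/4) = 19^53 mod 211.
Repeated squaring: 19^2≡150, 19^4≡134, 19^8≡21, 19^16≡19, 19^32≡150 (mod 211).
19^53 = 19^(32+16+4+1) ≡ 21 (mod 211).
Check: 21² = 441 ≡ 19 (mod 211). The two roots are 21 and 190.

21, 190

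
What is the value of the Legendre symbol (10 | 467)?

Euler's criterion: (10/467) ≡ 10^233 (mod 467).
10^2 ≡ 100 (mod 467)
10^4 ≡ 193 (mod 467)
10^8 ≡ 356 (mod 467)
10^16 ≡ 179 (mod 467)
10^32 ≡ 285 (mod 467)
10^64 ≡ 434 (mod 467)
10^128 ≡ 155 (mod 467)
10^233 = 10^(128+64+32+8+1) ≡ 1 (mod 467).
Result is 1, so (10/467) = 1.

1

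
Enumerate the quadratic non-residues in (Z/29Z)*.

Square k = 1,…,14 (k and 29−k give the same square):
1²=1, 2²=4, 3²=9, 4²=16, 5²=25, 6²≡7, 7²≡20, 8²≡6, 9²≡23, 10²≡13, 11²≡5, 12²≡28, 13²≡24, 14²≡22 (mod 29).
The residues are {1, 4, 5, 6, 7, 9, 13, 16, 20, 22, 23, 24, 25, 28}; the non-residues are the remaining 14 nonzero classes.

2, 3, 8, 10, 11, 12, 14, 15, 17, 18, 19, 21, 26, 27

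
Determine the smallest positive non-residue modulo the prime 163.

(2/163) = −1, so 2 is the smallest positive non-residue mod 163.

2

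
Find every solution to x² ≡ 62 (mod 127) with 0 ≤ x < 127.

58, 69

Since 127 ≡ 3 (mod 4), a square root of 62 is 62^((127+1)/4) = 62^32 mod 127.
Repeated squaring: 62^2≡34, 62^4≡13, 62^8≡42, 62^16≡113, 62^32≡69 (mod 127).
62^32 = 62^(32) ≡ 69 (mod 127).
Check: 69² = 4761 ≡ 62 (mod 127). The two roots are 58 and 69.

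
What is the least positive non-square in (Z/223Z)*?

(2/223) = +1, so 2 is a residue.
(3/223) = −1, so 3 is the smallest positive non-residue mod 223.

3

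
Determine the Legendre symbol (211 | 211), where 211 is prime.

0

First reduce: 211 ≡ 0 (mod 211).
Top reduces to 0: gcd > 1, so the symbol is 0.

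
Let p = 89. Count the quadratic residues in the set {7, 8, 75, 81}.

(7/89) = -1 → non-residue.
(8/89) = +1 → QR.
(75/89) = -1 → non-residue.
(81/89) = +1 → QR.
Total quadratic residues among the 4: 2.

2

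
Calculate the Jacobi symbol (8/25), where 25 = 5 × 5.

Pull out 2^3: since 25 ≡ 1 (mod 8), (2/25) = +1, so (2/25)^3 = +1.
Reached (1/25) = 1. Collecting the sign flips along the way, the symbol is +1.

1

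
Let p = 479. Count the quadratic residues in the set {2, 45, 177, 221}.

3

(2/479) = +1 → QR.
(45/479) = +1 → QR.
(177/479) = -1 → non-residue.
(221/479) = +1 → QR.
Total quadratic residues among the 4: 3.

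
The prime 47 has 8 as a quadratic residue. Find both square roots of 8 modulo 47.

14, 33

Since 47 ≡ 3 (mod 4), a square root of 8 is 8^((47+1)/4) = 8^12 mod 47.
Repeated squaring: 8^2≡17, 8^4≡7, 8^8≡2 (mod 47).
8^12 = 8^(8+4) ≡ 14 (mod 47).
Check: 14² = 196 ≡ 8 (mod 47). The two roots are 14 and 33.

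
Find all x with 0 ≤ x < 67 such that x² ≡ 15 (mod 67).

Since 67 ≡ 3 (mod 4), a square root of 15 is 15^((67+1)/4) = 15^17 mod 67.
Repeated squaring: 15^2≡24, 15^4≡40, 15^8≡59, 15^16≡64 (mod 67).
15^17 = 15^(16+1) ≡ 22 (mod 67).
Check: 22² = 484 ≡ 15 (mod 67). The two roots are 22 and 45.

22, 45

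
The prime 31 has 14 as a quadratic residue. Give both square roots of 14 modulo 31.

Since 31 ≡ 3 (mod 4), a square root of 14 is 14^((31+1)/4) = 14^8 mod 31.
Repeated squaring: 14^2≡10, 14^4≡7, 14^8≡18 (mod 31).
14^8 = 14^(8) ≡ 18 (mod 31).
Check: 18² = 324 ≡ 14 (mod 31). The two roots are 13 and 18.

13, 18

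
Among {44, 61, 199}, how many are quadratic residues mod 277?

(44/277) = -1 → non-residue.
(61/277) = -1 → non-residue.
(199/277) = -1 → non-residue.
Total quadratic residues among the 3: 0.

0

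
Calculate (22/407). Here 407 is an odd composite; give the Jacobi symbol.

Pull out 2: since 407 ≡ 7 (mod 8), (2/407) = +1.
Reciprocity: 11 ≡ 3 and 407 ≡ 3 (mod 4), so (11/407) = −(407/11).
Reduce top mod 11: now compute (0/11).
Top reduces to 0: gcd > 1, so the symbol is 0.

0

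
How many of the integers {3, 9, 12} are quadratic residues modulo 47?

3

(3/47) = +1 → QR.
(9/47) = +1 → QR.
(12/47) = +1 → QR.
Total quadratic residues among the 3: 3.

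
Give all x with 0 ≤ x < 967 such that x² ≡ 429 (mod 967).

Since 967 ≡ 3 (mod 4), a square root of 429 is 429^((967+1)/4) = 429^242 mod 967.
Repeated squaring: 429^2≡311, 429^4≡21, 429^8≡441, 429^16≡114, 429^32≡425, 429^64≡763, 429^128≡35 (mod 967).
429^242 = 429^(128+64+32+16+2) ≡ 144 (mod 967).
Check: 144² = 20736 ≡ 429 (mod 967). The two roots are 144 and 823.

144, 823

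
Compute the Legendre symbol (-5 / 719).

First reduce: -5 ≡ 714 (mod 719).
Pull out 2: since 719 ≡ 7 (mod 8), (2/719) = +1.
Reciprocity: 357 ≡ 1 and 719 ≡ 3 (mod 4), so (357/719) = +(719/357).
Reduce top mod 357: now compute (5/357).
Reciprocity: 5 ≡ 1 and 357 ≡ 1 (mod 4), so (5/357) = +(357/5).
Reduce top mod 5: now compute (2/5).
Pull out 2: since 5 ≡ 5 (mod 8), (2/5) = -1.
Reached (1/5) = 1. Collecting the sign flips along the way, the symbol is -1.

-1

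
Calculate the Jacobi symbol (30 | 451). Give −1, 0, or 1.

1

Pull out 2: since 451 ≡ 3 (mod 8), (2/451) = -1.
Reciprocity: 15 ≡ 3 and 451 ≡ 3 (mod 4), so (15/451) = −(451/15).
Reduce top mod 15: now compute (1/15).
Reached (1/15) = 1. Collecting the sign flips along the way, the symbol is +1.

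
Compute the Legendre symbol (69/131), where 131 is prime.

-1

Reciprocity: 69 ≡ 1 and 131 ≡ 3 (mod 4), so (69/131) = +(131/69).
Reduce top mod 69: now compute (62/69).
Pull out 2: since 69 ≡ 5 (mod 8), (2/69) = -1.
Reciprocity: 31 ≡ 3 and 69 ≡ 1 (mod 4), so (31/69) = +(69/31).
Reduce top mod 31: now compute (7/31).
Reciprocity: 7 ≡ 3 and 31 ≡ 3 (mod 4), so (7/31) = −(31/7).
Reduce top mod 7: now compute (3/7).
Reciprocity: 3 ≡ 3 and 7 ≡ 3 (mod 4), so (3/7) = −(7/3).
Reduce top mod 3: now compute (1/3).
Reached (1/3) = 1. Collecting the sign flips along the way, the symbol is -1.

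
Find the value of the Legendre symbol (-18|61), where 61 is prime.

-1

First reduce: -18 ≡ 43 (mod 61).
Reciprocity: 43 ≡ 3 and 61 ≡ 1 (mod 4), so (43/61) = +(61/43).
Reduce top mod 43: now compute (18/43).
Pull out 2: since 43 ≡ 3 (mod 8), (2/43) = -1.
Reciprocity: 9 ≡ 1 and 43 ≡ 3 (mod 4), so (9/43) = +(43/9).
Reduce top mod 9: now compute (7/9).
Reciprocity: 7 ≡ 3 and 9 ≡ 1 (mod 4), so (7/9) = +(9/7).
Reduce top mod 7: now compute (2/7).
Pull out 2: since 7 ≡ 7 (mod 8), (2/7) = +1.
Reached (1/7) = 1. Collecting the sign flips along the way, the symbol is -1.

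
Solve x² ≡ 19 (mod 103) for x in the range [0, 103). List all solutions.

Since 103 ≡ 3 (mod 4), a square root of 19 is 19^((103+1)/4) = 19^26 mod 103.
Repeated squaring: 19^2≡52, 19^4≡26, 19^8≡58, 19^16≡68 (mod 103).
19^26 = 19^(16+8+2) ≡ 15 (mod 103).
Check: 15² = 225 ≡ 19 (mod 103). The two roots are 15 and 88.

15, 88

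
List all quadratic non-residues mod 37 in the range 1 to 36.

Square k = 1,…,18 (k and 37−k give the same square):
1²=1, 2²=4, 3²=9, 4²=16, 5²=25, 6²=36, 7²≡12, 8²≡27, 9²≡7, 10²≡26, 11²≡10, 12²≡33, 13²≡21, 14²≡11, 15²≡3, 16²≡34, 17²≡30, 18²≡28 (mod 37).
The residues are {1, 3, 4, 7, 9, 10, 11, 12, 16, 21, 25, 26, 27, 28, 30, 33, 34, 36}; the non-residues are the remaining 18 nonzero classes.

2, 5, 6, 8, 13, 14, 15, 17, 18, 19, 20, 22, 23, 24, 29, 31, 32, 35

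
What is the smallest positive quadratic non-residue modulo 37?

(2/37) = −1, so 2 is the smallest positive non-residue mod 37.

2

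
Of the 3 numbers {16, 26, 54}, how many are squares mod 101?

(16/101) = +1 → QR.
(26/101) = -1 → non-residue.
(54/101) = +1 → QR.
Total quadratic residues among the 3: 2.

2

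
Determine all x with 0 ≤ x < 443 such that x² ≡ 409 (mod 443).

176, 267

Since 443 ≡ 3 (mod 4), a square root of 409 is 409^((443+1)/4) = 409^111 mod 443.
Repeated squaring: 409^2≡270, 409^4≡248, 409^8≡370, 409^16≡13, 409^32≡169, 409^64≡209 (mod 443).
409^111 = 409^(64+32+8+4+2+1) ≡ 267 (mod 443).
Check: 267² = 71289 ≡ 409 (mod 443). The two roots are 176 and 267.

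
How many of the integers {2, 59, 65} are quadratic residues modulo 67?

(2/67) = -1 → non-residue.
(59/67) = +1 → QR.
(65/67) = +1 → QR.
Total quadratic residues among the 3: 2.

2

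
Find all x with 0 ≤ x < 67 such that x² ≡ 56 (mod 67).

Since 67 ≡ 3 (mod 4), a square root of 56 is 56^((67+1)/4) = 56^17 mod 67.
Repeated squaring: 56^2≡54, 56^4≡35, 56^8≡19, 56^16≡26 (mod 67).
56^17 = 56^(16+1) ≡ 49 (mod 67).
Check: 49² = 2401 ≡ 56 (mod 67). The two roots are 18 and 49.

18, 49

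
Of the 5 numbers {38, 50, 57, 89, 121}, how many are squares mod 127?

(38/127) = +1 → QR.
(50/127) = +1 → QR.
(57/127) = -1 → non-residue.
(89/127) = -1 → non-residue.
(121/127) = +1 → QR.
Total quadratic residues among the 5: 3.

3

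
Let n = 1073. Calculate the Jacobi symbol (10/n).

Pull out 2: since 1073 ≡ 1 (mod 8), (2/1073) = +1.
Reciprocity: 5 ≡ 1 and 1073 ≡ 1 (mod 4), so (5/1073) = +(1073/5).
Reduce top mod 5: now compute (3/5).
Reciprocity: 3 ≡ 3 and 5 ≡ 1 (mod 4), so (3/5) = +(5/3).
Reduce top mod 3: now compute (2/3).
Pull out 2: since 3 ≡ 3 (mod 8), (2/3) = -1.
Reached (1/3) = 1. Collecting the sign flips along the way, the symbol is -1.

-1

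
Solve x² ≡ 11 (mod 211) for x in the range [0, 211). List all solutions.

86, 125

Since 211 ≡ 3 (mod 4), a square root of 11 is 11^((211+1)/4) = 11^53 mod 211.
Repeated squaring: 11^2≡121, 11^4≡82, 11^8≡183, 11^16≡151, 11^32≡13 (mod 211).
11^53 = 11^(32+16+4+1) ≡ 125 (mod 211).
Check: 125² = 15625 ≡ 11 (mod 211). The two roots are 86 and 125.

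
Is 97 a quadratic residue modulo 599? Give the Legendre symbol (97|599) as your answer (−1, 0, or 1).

-1

Euler's criterion: (97/599) ≡ 97^299 (mod 599).
97^2 ≡ 424 (mod 599)
97^4 ≡ 76 (mod 599)
97^8 ≡ 385 (mod 599)
97^16 ≡ 272 (mod 599)
97^32 ≡ 307 (mod 599)
97^64 ≡ 206 (mod 599)
97^128 ≡ 506 (mod 599)
97^256 ≡ 263 (mod 599)
97^299 = 97^(256+32+8+2+1) ≡ 598 (mod 599).
Result is 598 ≡ −1, so (97/599) = −1.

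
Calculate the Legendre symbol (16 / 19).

1

Pull out 2^4: since 19 ≡ 3 (mod 8), (2/19) = -1, so (2/19)^4 = +1.
Reached (1/19) = 1. Collecting the sign flips along the way, the symbol is +1.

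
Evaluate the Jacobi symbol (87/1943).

Reciprocity: 87 ≡ 3 and 1943 ≡ 3 (mod 4), so (87/1943) = −(1943/87).
Reduce top mod 87: now compute (29/87).
Reciprocity: 29 ≡ 1 and 87 ≡ 3 (mod 4), so (29/87) = +(87/29).
Reduce top mod 29: now compute (0/29).
Top reduces to 0: gcd > 1, so the symbol is 0.

0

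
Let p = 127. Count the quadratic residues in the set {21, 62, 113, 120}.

4

(21/127) = +1 → QR.
(62/127) = +1 → QR.
(113/127) = +1 → QR.
(120/127) = +1 → QR.
Total quadratic residues among the 4: 4.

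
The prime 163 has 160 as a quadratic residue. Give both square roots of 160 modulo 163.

46, 117

Since 163 ≡ 3 (mod 4), a square root of 160 is 160^((163+1)/4) = 160^41 mod 163.
Repeated squaring: 160^2≡9, 160^4≡81, 160^8≡41, 160^16≡51, 160^32≡156 (mod 163).
160^41 = 160^(32+8+1) ≡ 46 (mod 163).
Check: 46² = 2116 ≡ 160 (mod 163). The two roots are 46 and 117.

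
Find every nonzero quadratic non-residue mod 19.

2,3,8,10,12,13,14,15,18

Square k = 1,…,9 (k and 19−k give the same square):
1²=1, 2²=4, 3²=9, 4²=16, 5²≡6, 6²≡17, 7²≡11, 8²≡7, 9²≡5 (mod 19).
The residues are {1, 4, 5, 6, 7, 9, 11, 16, 17}; the non-residues are the remaining 9 nonzero classes.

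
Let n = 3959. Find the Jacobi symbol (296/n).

0

Pull out 2^3: since 3959 ≡ 7 (mod 8), (2/3959) = +1, so (2/3959)^3 = +1.
Reciprocity: 37 ≡ 1 and 3959 ≡ 3 (mod 4), so (37/3959) = +(3959/37).
Reduce top mod 37: now compute (0/37).
Top reduces to 0: gcd > 1, so the symbol is 0.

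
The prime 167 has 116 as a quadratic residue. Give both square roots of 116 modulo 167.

28, 139

Since 167 ≡ 3 (mod 4), a square root of 116 is 116^((167+1)/4) = 116^42 mod 167.
Repeated squaring: 116^2≡96, 116^4≡31, 116^8≡126, 116^16≡11, 116^32≡121 (mod 167).
116^42 = 116^(32+8+2) ≡ 28 (mod 167).
Check: 28² = 784 ≡ 116 (mod 167). The two roots are 28 and 139.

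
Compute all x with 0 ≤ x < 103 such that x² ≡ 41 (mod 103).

12, 91

Since 103 ≡ 3 (mod 4), a square root of 41 is 41^((103+1)/4) = 41^26 mod 103.
Repeated squaring: 41^2≡33, 41^4≡59, 41^8≡82, 41^16≡29 (mod 103).
41^26 = 41^(16+8+2) ≡ 91 (mod 103).
Check: 91² = 8281 ≡ 41 (mod 103). The two roots are 12 and 91.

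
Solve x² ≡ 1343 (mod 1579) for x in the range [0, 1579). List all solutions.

387, 1192

Since 1579 ≡ 3 (mod 4), a square root of 1343 is 1343^((1579+1)/4) = 1343^395 mod 1579.
Repeated squaring: 1343^2≡431, 1343^4≡1018, 1343^8≡500, 1343^16≡518, 1343^32≡1473, 1343^64≡183, 1343^128≡330, 1343^256≡1528 (mod 1579).
1343^395 = 1343^(256+128+8+2+1) ≡ 1192 (mod 1579).
Check: 1192² = 1420864 ≡ 1343 (mod 1579). The two roots are 387 and 1192.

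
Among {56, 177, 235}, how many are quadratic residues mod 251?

0

(56/251) = -1 → non-residue.
(177/251) = -1 → non-residue.
(235/251) = -1 → non-residue.
Total quadratic residues among the 3: 0.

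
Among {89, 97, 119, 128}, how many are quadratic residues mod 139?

(89/139) = +1 → QR.
(97/139) = -1 → non-residue.
(119/139) = -1 → non-residue.
(128/139) = -1 → non-residue.
Total quadratic residues among the 4: 1.

1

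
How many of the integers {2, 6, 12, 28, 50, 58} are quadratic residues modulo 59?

(2/59) = -1 → non-residue.
(6/59) = -1 → non-residue.
(12/59) = +1 → QR.
(28/59) = +1 → QR.
(50/59) = -1 → non-residue.
(58/59) = -1 → non-residue.
Total quadratic residues among the 6: 2.

2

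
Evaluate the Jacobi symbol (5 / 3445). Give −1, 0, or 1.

Reciprocity: 5 ≡ 1 and 3445 ≡ 1 (mod 4), so (5/3445) = +(3445/5).
Reduce top mod 5: now compute (0/5).
Top reduces to 0: gcd > 1, so the symbol is 0.

0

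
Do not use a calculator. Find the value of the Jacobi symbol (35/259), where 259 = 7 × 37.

Reciprocity: 35 ≡ 3 and 259 ≡ 3 (mod 4), so (35/259) = −(259/35).
Reduce top mod 35: now compute (14/35).
Pull out 2: since 35 ≡ 3 (mod 8), (2/35) = -1.
Reciprocity: 7 ≡ 3 and 35 ≡ 3 (mod 4), so (7/35) = −(35/7).
Reduce top mod 7: now compute (0/7).
Top reduces to 0: gcd > 1, so the symbol is 0.

0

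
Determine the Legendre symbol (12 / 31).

Euler's criterion: (12/31) ≡ 12^15 (mod 31).
12^2 ≡ 20 (mod 31)
12^4 ≡ 28 (mod 31)
12^8 ≡ 9 (mod 31)
12^15 = 12^(8+4+2+1) ≡ 30 (mod 31).
Result is 30 ≡ −1, so (12/31) = −1.

-1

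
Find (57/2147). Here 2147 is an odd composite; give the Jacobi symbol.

Reciprocity: 57 ≡ 1 and 2147 ≡ 3 (mod 4), so (57/2147) = +(2147/57).
Reduce top mod 57: now compute (38/57).
Pull out 2: since 57 ≡ 1 (mod 8), (2/57) = +1.
Reciprocity: 19 ≡ 3 and 57 ≡ 1 (mod 4), so (19/57) = +(57/19).
Reduce top mod 19: now compute (0/19).
Top reduces to 0: gcd > 1, so the symbol is 0.

0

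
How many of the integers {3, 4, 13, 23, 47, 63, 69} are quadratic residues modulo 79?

(3/79) = -1 → non-residue.
(4/79) = +1 → QR.
(13/79) = +1 → QR.
(23/79) = +1 → QR.
(47/79) = -1 → non-residue.
(63/79) = -1 → non-residue.
(69/79) = -1 → non-residue.
Total quadratic residues among the 7: 3.

3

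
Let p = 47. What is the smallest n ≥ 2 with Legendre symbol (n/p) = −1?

5

(2/47) = +1, so 2 is a residue.
(3/47) = +1, so 3 is a residue.
(4/47) = +1, so 4 is a residue.
(5/47) = −1, so 5 is the smallest positive non-residue mod 47.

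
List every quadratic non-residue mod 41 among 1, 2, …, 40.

3 6 7 11 12 13 14 15 17 19 22 24 26 27 28 29 30 34 35 38

Square k = 1,…,20 (k and 41−k give the same square):
1²=1, 2²=4, 3²=9, 4²=16, 5²=25, 6²=36, 7²≡8, 8²≡23, 9²≡40, 10²≡18, 11²≡39, 12²≡21, 13²≡5, 14²≡32, 15²≡20, 16²≡10, 17²≡2, 18²≡37, 19²≡33, 20²≡31 (mod 41).
The residues are {1, 2, 4, 5, 8, 9, 10, 16, 18, 20, 21, 23, 25, 31, 32, 33, 36, 37, 39, 40}; the non-residues are the remaining 20 nonzero classes.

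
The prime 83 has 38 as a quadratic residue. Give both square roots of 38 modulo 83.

Since 83 ≡ 3 (mod 4), a square root of 38 is 38^((83+1)/4) = 38^21 mod 83.
Repeated squaring: 38^2≡33, 38^4≡10, 38^8≡17, 38^16≡40 (mod 83).
38^21 = 38^(16+4+1) ≡ 11 (mod 83).
Check: 11² = 121 ≡ 38 (mod 83). The two roots are 11 and 72.

11, 72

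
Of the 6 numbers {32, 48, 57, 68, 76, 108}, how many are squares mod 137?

3

(32/137) = +1 → QR.
(48/137) = -1 → non-residue.
(57/137) = -1 → non-residue.
(68/137) = +1 → QR.
(76/137) = +1 → QR.
(108/137) = -1 → non-residue.
Total quadratic residues among the 6: 3.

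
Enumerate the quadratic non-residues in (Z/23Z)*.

5 7 10 11 14 15 17 19 20 21 22

Square k = 1,…,11 (k and 23−k give the same square):
1²=1, 2²=4, 3²=9, 4²=16, 5²≡2, 6²≡13, 7²≡3, 8²≡18, 9²≡12, 10²≡8, 11²≡6 (mod 23).
The residues are {1, 2, 3, 4, 6, 8, 9, 12, 13, 16, 18}; the non-residues are the remaining 11 nonzero classes.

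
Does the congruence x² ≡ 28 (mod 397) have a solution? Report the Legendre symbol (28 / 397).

-1

Pull out 2^2: since 397 ≡ 5 (mod 8), (2/397) = -1, so (2/397)^2 = +1.
Reciprocity: 7 ≡ 3 and 397 ≡ 1 (mod 4), so (7/397) = +(397/7).
Reduce top mod 7: now compute (5/7).
Reciprocity: 5 ≡ 1 and 7 ≡ 3 (mod 4), so (5/7) = +(7/5).
Reduce top mod 5: now compute (2/5).
Pull out 2: since 5 ≡ 5 (mod 8), (2/5) = -1.
Reached (1/5) = 1. Collecting the sign flips along the way, the symbol is -1.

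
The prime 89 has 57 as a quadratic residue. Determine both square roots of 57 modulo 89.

18, 71

89 ≡ 1 (mod 4), so we find a root by search.
Trying successive values, 18² = 324 ≡ 57 (mod 89). The other root is 89 − 18 = 71.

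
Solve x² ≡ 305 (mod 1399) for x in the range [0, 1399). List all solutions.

Since 1399 ≡ 3 (mod 4), a square root of 305 is 305^((1399+1)/4) = 305^350 mod 1399.
Repeated squaring: 305^2≡691, 305^4≡422, 305^8≡411, 305^16≡1041, 305^32≡855, 305^64≡747, 305^128≡1207, 305^256≡490 (mod 1399).
305^350 = 305^(256+64+16+8+4+2) ≡ 1064 (mod 1399).
Check: 1064² = 1132096 ≡ 305 (mod 1399). The two roots are 335 and 1064.

335, 1064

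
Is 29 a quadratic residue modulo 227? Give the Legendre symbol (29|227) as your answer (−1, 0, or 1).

1

Euler's criterion: (29/227) ≡ 29^113 (mod 227).
29^2 ≡ 160 (mod 227)
29^4 ≡ 176 (mod 227)
29^8 ≡ 104 (mod 227)
29^16 ≡ 147 (mod 227)
29^32 ≡ 44 (mod 227)
29^64 ≡ 120 (mod 227)
29^113 = 29^(64+32+16+1) ≡ 1 (mod 227).
Result is 1, so (29/227) = 1.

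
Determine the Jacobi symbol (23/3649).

-1

Reciprocity: 23 ≡ 3 and 3649 ≡ 1 (mod 4), so (23/3649) = +(3649/23).
Reduce top mod 23: now compute (15/23).
Reciprocity: 15 ≡ 3 and 23 ≡ 3 (mod 4), so (15/23) = −(23/15).
Reduce top mod 15: now compute (8/15).
Pull out 2^3: since 15 ≡ 7 (mod 8), (2/15) = +1, so (2/15)^3 = +1.
Reached (1/15) = 1. Collecting the sign flips along the way, the symbol is -1.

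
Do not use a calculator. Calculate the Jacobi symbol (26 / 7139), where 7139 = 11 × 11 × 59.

Pull out 2: since 7139 ≡ 3 (mod 8), (2/7139) = -1.
Reciprocity: 13 ≡ 1 and 7139 ≡ 3 (mod 4), so (13/7139) = +(7139/13).
Reduce top mod 13: now compute (2/13).
Pull out 2: since 13 ≡ 5 (mod 8), (2/13) = -1.
Reached (1/13) = 1. Collecting the sign flips along the way, the symbol is +1.

1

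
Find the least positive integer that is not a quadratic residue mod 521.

(2/521) = +1, so 2 is a residue.
(3/521) = −1, so 3 is the smallest positive non-residue mod 521.

3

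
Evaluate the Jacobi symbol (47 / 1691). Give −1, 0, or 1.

Reciprocity: 47 ≡ 3 and 1691 ≡ 3 (mod 4), so (47/1691) = −(1691/47).
Reduce top mod 47: now compute (46/47).
Pull out 2: since 47 ≡ 7 (mod 8), (2/47) = +1.
Reciprocity: 23 ≡ 3 and 47 ≡ 3 (mod 4), so (23/47) = −(47/23).
Reduce top mod 23: now compute (1/23).
Reached (1/23) = 1. Collecting the sign flips along the way, the symbol is +1.

1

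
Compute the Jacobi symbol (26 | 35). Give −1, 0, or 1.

Pull out 2: since 35 ≡ 3 (mod 8), (2/35) = -1.
Reciprocity: 13 ≡ 1 and 35 ≡ 3 (mod 4), so (13/35) = +(35/13).
Reduce top mod 13: now compute (9/13).
Reciprocity: 9 ≡ 1 and 13 ≡ 1 (mod 4), so (9/13) = +(13/9).
Reduce top mod 9: now compute (4/9).
Pull out 2^2: since 9 ≡ 1 (mod 8), (2/9) = +1, so (2/9)^2 = +1.
Reached (1/9) = 1. Collecting the sign flips along the way, the symbol is -1.

-1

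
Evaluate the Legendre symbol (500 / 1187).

-1

Pull out 2^2: since 1187 ≡ 3 (mod 8), (2/1187) = -1, so (2/1187)^2 = +1.
Reciprocity: 125 ≡ 1 and 1187 ≡ 3 (mod 4), so (125/1187) = +(1187/125).
Reduce top mod 125: now compute (62/125).
Pull out 2: since 125 ≡ 5 (mod 8), (2/125) = -1.
Reciprocity: 31 ≡ 3 and 125 ≡ 1 (mod 4), so (31/125) = +(125/31).
Reduce top mod 31: now compute (1/31).
Reached (1/31) = 1. Collecting the sign flips along the way, the symbol is -1.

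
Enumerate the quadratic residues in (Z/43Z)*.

1, 4, 6, 9, 10, 11, 13, 14, 15, 16, 17, 21, 23, 24, 25, 31, 35, 36, 38, 40, 41

Square k = 1,…,21 (k and 43−k give the same square):
1²=1, 2²=4, 3²=9, 4²=16, 5²=25, 6²=36, 7²≡6, 8²≡21, 9²≡38, 10²≡14, 11²≡35, 12²≡15, 13²≡40, 14²≡24, 15²≡10, 16²≡41, 17²≡31, 18²≡23, 19²≡17, 20²≡13, 21²≡11 (mod 43).
So the quadratic residues mod 43 are {1, 4, 6, 9, 10, 11, 13, 14, 15, 16, 17, 21, 23, 24, 25, 31, 35, 36, 38, 40, 41}.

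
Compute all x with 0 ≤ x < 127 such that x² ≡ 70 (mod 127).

Since 127 ≡ 3 (mod 4), a square root of 70 is 70^((127+1)/4) = 70^32 mod 127.
Repeated squaring: 70^2≡74, 70^4≡15, 70^8≡98, 70^16≡79, 70^32≡18 (mod 127).
70^32 = 70^(32) ≡ 18 (mod 127).
Check: 18² = 324 ≡ 70 (mod 127). The two roots are 18 and 109.

18, 109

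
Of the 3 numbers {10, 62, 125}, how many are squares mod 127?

1

(10/127) = -1 → non-residue.
(62/127) = +1 → QR.
(125/127) = -1 → non-residue.
Total quadratic residues among the 3: 1.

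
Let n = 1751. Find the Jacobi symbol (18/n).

Pull out 2: since 1751 ≡ 7 (mod 8), (2/1751) = +1.
Reciprocity: 9 ≡ 1 and 1751 ≡ 3 (mod 4), so (9/1751) = +(1751/9).
Reduce top mod 9: now compute (5/9).
Reciprocity: 5 ≡ 1 and 9 ≡ 1 (mod 4), so (5/9) = +(9/5).
Reduce top mod 5: now compute (4/5).
Pull out 2^2: since 5 ≡ 5 (mod 8), (2/5) = -1, so (2/5)^2 = +1.
Reached (1/5) = 1. Collecting the sign flips along the way, the symbol is +1.

1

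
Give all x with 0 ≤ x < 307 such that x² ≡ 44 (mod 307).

50, 257

Since 307 ≡ 3 (mod 4), a square root of 44 is 44^((307+1)/4) = 44^77 mod 307.
Repeated squaring: 44^2≡94, 44^4≡240, 44^8≡191, 44^16≡255, 44^32≡248, 44^64≡104 (mod 307).
44^77 = 44^(64+8+4+1) ≡ 257 (mod 307).
Check: 257² = 66049 ≡ 44 (mod 307). The two roots are 50 and 257.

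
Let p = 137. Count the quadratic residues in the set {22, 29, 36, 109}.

(22/137) = +1 → QR.
(29/137) = -1 → non-residue.
(36/137) = +1 → QR.
(109/137) = +1 → QR.
Total quadratic residues among the 4: 3.

3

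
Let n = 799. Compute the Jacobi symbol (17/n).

0

Reciprocity: 17 ≡ 1 and 799 ≡ 3 (mod 4), so (17/799) = +(799/17).
Reduce top mod 17: now compute (0/17).
Top reduces to 0: gcd > 1, so the symbol is 0.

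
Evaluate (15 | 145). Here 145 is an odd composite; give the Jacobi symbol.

0

Reciprocity: 15 ≡ 3 and 145 ≡ 1 (mod 4), so (15/145) = +(145/15).
Reduce top mod 15: now compute (10/15).
Pull out 2: since 15 ≡ 7 (mod 8), (2/15) = +1.
Reciprocity: 5 ≡ 1 and 15 ≡ 3 (mod 4), so (5/15) = +(15/5).
Reduce top mod 5: now compute (0/5).
Top reduces to 0: gcd > 1, so the symbol is 0.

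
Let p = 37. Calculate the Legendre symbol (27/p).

Reciprocity: 27 ≡ 3 and 37 ≡ 1 (mod 4), so (27/37) = +(37/27).
Reduce top mod 27: now compute (10/27).
Pull out 2: since 27 ≡ 3 (mod 8), (2/27) = -1.
Reciprocity: 5 ≡ 1 and 27 ≡ 3 (mod 4), so (5/27) = +(27/5).
Reduce top mod 5: now compute (2/5).
Pull out 2: since 5 ≡ 5 (mod 8), (2/5) = -1.
Reached (1/5) = 1. Collecting the sign flips along the way, the symbol is +1.

1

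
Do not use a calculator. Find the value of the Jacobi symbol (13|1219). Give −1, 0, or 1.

Reciprocity: 13 ≡ 1 and 1219 ≡ 3 (mod 4), so (13/1219) = +(1219/13).
Reduce top mod 13: now compute (10/13).
Pull out 2: since 13 ≡ 5 (mod 8), (2/13) = -1.
Reciprocity: 5 ≡ 1 and 13 ≡ 1 (mod 4), so (5/13) = +(13/5).
Reduce top mod 5: now compute (3/5).
Reciprocity: 3 ≡ 3 and 5 ≡ 1 (mod 4), so (3/5) = +(5/3).
Reduce top mod 3: now compute (2/3).
Pull out 2: since 3 ≡ 3 (mod 8), (2/3) = -1.
Reached (1/3) = 1. Collecting the sign flips along the way, the symbol is +1.

1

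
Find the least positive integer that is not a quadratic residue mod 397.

(2/397) = −1, so 2 is the smallest positive non-residue mod 397.

2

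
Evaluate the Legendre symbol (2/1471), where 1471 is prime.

Pull out 2: since 1471 ≡ 7 (mod 8), (2/1471) = +1.
Reached (1/1471) = 1. Collecting the sign flips along the way, the symbol is +1.

1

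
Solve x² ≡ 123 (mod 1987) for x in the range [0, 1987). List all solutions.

78, 1909

Since 1987 ≡ 3 (mod 4), a square root of 123 is 123^((1987+1)/4) = 123^497 mod 1987.
Repeated squaring: 123^2≡1220, 123^4≡137, 123^8≡886, 123^16≡131, 123^32≡1265, 123^64≡690, 123^128≡1207, 123^256≡378 (mod 1987).
123^497 = 123^(256+128+64+32+16+1) ≡ 1909 (mod 1987).
Check: 1909² = 3644281 ≡ 123 (mod 1987). The two roots are 78 and 1909.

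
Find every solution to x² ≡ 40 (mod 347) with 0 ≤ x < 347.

Since 347 ≡ 3 (mod 4), a square root of 40 is 40^((347+1)/4) = 40^87 mod 347.
Repeated squaring: 40^2≡212, 40^4≡181, 40^8≡143, 40^16≡323, 40^32≡229, 40^64≡44 (mod 347).
40^87 = 40^(64+16+4+2+1) ≡ 250 (mod 347).
Check: 250² = 62500 ≡ 40 (mod 347). The two roots are 97 and 250.

97, 250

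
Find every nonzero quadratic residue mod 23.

1, 2, 3, 4, 6, 8, 9, 12, 13, 16, 18

Square k = 1,…,11 (k and 23−k give the same square):
1²=1, 2²=4, 3²=9, 4²=16, 5²≡2, 6²≡13, 7²≡3, 8²≡18, 9²≡12, 10²≡8, 11²≡6 (mod 23).
So the quadratic residues mod 23 are {1, 2, 3, 4, 6, 8, 9, 12, 13, 16, 18}.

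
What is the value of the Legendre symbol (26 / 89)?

-1

Euler's criterion: (26/89) ≡ 26^44 (mod 89).
26^2 ≡ 53 (mod 89)
26^4 ≡ 50 (mod 89)
26^8 ≡ 8 (mod 89)
26^16 ≡ 64 (mod 89)
26^32 ≡ 2 (mod 89)
26^44 = 26^(32+8+4) ≡ 88 (mod 89).
Result is 88 ≡ −1, so (26/89) = −1.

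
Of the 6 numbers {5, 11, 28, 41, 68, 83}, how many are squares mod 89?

(5/89) = +1 → QR.
(11/89) = +1 → QR.
(28/89) = -1 → non-residue.
(41/89) = -1 → non-residue.
(68/89) = +1 → QR.
(83/89) = -1 → non-residue.
Total quadratic residues among the 6: 3.

3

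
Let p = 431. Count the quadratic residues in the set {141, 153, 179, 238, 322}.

2

(141/431) = -1 → non-residue.
(153/431) = -1 → non-residue.
(179/431) = +1 → QR.
(238/431) = +1 → QR.
(322/431) = -1 → non-residue.
Total quadratic residues among the 5: 2.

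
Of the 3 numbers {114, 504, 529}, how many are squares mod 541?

(114/541) = -1 → non-residue.
(504/541) = -1 → non-residue.
(529/541) = +1 → QR.
Total quadratic residues among the 3: 1.

1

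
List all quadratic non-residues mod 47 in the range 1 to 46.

Square k = 1,…,23 (k and 47−k give the same square):
1²=1, 2²=4, 3²=9, 4²=16, 5²=25, 6²=36, 7²≡2, 8²≡17, 9²≡34, 10²≡6, 11²≡27, 12²≡3, 13²≡28, 14²≡8, 15²≡37, 16²≡21, 17²≡7, 18²≡42, 19²≡32, 20²≡24, 21²≡18, 22²≡14, 23²≡12 (mod 47).
The residues are {1, 2, 3, 4, 6, 7, 8, 9, 12, 14, 16, 17, 18, 21, 24, 25, 27, 28, 32, 34, 36, 37, 42}; the non-residues are the remaining 23 nonzero classes.

5 10 11 13 15 19 20 22 23 26 29 30 31 33 35 38 39 40 41 43 44 45 46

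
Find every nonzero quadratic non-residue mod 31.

3, 6, 11, 12, 13, 15, 17, 21, 22, 23, 24, 26, 27, 29, 30

Square k = 1,…,15 (k and 31−k give the same square):
1²=1, 2²=4, 3²=9, 4²=16, 5²=25, 6²≡5, 7²≡18, 8²≡2, 9²≡19, 10²≡7, 11²≡28, 12²≡20, 13²≡14, 14²≡10, 15²≡8 (mod 31).
The residues are {1, 2, 4, 5, 7, 8, 9, 10, 14, 16, 18, 19, 20, 25, 28}; the non-residues are the remaining 15 nonzero classes.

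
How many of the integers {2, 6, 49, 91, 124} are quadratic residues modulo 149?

3

(2/149) = -1 → non-residue.
(6/149) = +1 → QR.
(49/149) = +1 → QR.
(91/149) = -1 → non-residue.
(124/149) = +1 → QR.
Total quadratic residues among the 5: 3.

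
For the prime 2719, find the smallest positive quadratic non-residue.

(2/2719) = +1, so 2 is a residue.
(3/2719) = −1, so 3 is the smallest positive non-residue mod 2719.

3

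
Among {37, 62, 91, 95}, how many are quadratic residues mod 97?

3

(37/97) = -1 → non-residue.
(62/97) = +1 → QR.
(91/97) = +1 → QR.
(95/97) = +1 → QR.
Total quadratic residues among the 4: 3.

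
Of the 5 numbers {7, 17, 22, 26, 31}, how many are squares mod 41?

(7/41) = -1 → non-residue.
(17/41) = -1 → non-residue.
(22/41) = -1 → non-residue.
(26/41) = -1 → non-residue.
(31/41) = +1 → QR.
Total quadratic residues among the 5: 1.

1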